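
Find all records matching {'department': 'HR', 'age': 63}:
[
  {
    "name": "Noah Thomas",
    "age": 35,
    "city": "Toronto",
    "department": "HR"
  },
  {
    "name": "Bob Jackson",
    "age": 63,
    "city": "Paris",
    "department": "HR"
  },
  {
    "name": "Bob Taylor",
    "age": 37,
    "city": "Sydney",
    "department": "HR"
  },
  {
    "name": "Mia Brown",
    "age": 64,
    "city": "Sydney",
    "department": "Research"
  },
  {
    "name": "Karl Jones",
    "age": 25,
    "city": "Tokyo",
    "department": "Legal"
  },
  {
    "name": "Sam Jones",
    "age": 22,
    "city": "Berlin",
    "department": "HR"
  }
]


Search criteria: {'department': 'HR', 'age': 63}

Checking 6 records:
  Noah Thomas: {department: HR, age: 35}
  Bob Jackson: {department: HR, age: 63} <-- MATCH
  Bob Taylor: {department: HR, age: 37}
  Mia Brown: {department: Research, age: 64}
  Karl Jones: {department: Legal, age: 25}
  Sam Jones: {department: HR, age: 22}

Matches: ["Bob Jackson"]

["Bob Jackson"]


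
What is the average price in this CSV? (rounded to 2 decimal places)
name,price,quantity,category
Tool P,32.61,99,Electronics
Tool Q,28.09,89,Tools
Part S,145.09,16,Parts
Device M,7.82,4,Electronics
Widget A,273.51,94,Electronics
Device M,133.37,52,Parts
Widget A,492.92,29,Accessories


Computing average price:
Values: [32.61, 28.09, 145.09, 7.82, 273.51, 133.37, 492.92]
Sum = 1113.41
Count = 7
Average = 1113.41/7 ≈ 159.06 (rounded to 2 decimal places)

159.06


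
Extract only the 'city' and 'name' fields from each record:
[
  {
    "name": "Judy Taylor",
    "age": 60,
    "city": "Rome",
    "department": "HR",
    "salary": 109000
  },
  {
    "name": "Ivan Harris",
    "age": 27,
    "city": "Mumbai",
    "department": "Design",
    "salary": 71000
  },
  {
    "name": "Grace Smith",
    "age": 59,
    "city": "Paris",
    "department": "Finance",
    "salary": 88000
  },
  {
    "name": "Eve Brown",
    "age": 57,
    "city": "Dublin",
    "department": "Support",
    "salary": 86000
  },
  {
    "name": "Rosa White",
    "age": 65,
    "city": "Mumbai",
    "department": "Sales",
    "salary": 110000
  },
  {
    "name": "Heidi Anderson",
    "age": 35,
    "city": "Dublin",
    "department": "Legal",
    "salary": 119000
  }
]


Original: 6 records with fields: name, age, city, department, salary
Keep: ['city', 'name']
Drop: ['age', 'department', 'salary']
Result: 6 records, 2 fields each

[
  {
    "city": "Rome",
    "name": "Judy Taylor"
  },
  {
    "city": "Mumbai",
    "name": "Ivan Harris"
  },
  {
    "city": "Paris",
    "name": "Grace Smith"
  },
  {
    "city": "Dublin",
    "name": "Eve Brown"
  },
  {
    "city": "Mumbai",
    "name": "Rosa White"
  },
  {
    "city": "Dublin",
    "name": "Heidi Anderson"
  }
]


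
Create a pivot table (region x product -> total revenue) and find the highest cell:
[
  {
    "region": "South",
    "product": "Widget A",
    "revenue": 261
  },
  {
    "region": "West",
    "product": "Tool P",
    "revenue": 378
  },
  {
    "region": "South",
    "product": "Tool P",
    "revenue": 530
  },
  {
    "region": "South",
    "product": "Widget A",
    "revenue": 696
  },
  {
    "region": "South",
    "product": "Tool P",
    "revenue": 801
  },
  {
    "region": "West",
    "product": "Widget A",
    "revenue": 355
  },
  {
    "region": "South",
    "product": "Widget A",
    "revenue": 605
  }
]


Pivot: region (rows) x product (columns) -> total revenue

     Tool P        Widget A    
South         1331          1562  
West           378           355  

Highest: South / Widget A = $1562

South / Widget A = $1562


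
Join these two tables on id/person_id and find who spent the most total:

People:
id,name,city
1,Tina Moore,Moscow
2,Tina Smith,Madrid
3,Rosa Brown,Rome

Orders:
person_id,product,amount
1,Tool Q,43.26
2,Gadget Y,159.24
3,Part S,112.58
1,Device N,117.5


Join on: people.id = orders.person_id

Joined rows:
  Tina Moore (Moscow) bought Tool Q for $43.26
  Tina Smith (Madrid) bought Gadget Y for $159.24
  Rosa Brown (Rome) bought Part S for $112.58
  Tina Moore (Moscow) bought Device N for $117.5

Total per person:
  Tina Moore: $160.76
  Tina Smith: $159.24
  Rosa Brown: $112.58

Top spender: Tina Moore ($160.76)

Tina Moore ($160.76)


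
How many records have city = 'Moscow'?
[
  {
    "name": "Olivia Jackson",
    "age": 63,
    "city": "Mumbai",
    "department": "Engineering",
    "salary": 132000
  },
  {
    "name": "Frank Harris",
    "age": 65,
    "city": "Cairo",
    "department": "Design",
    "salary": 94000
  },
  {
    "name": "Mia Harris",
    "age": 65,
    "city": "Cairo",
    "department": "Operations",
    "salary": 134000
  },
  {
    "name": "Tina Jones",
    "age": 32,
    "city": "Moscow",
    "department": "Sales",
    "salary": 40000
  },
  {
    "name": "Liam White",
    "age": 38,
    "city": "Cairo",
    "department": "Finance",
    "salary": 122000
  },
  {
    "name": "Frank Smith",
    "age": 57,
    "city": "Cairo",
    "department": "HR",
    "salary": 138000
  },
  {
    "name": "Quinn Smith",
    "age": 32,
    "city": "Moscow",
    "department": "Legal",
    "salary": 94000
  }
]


Data: 7 records
Condition: city = 'Moscow'

Checking each record:
  Olivia Jackson: Mumbai
  Frank Harris: Cairo
  Mia Harris: Cairo
  Tina Jones: Moscow MATCH
  Liam White: Cairo
  Frank Smith: Cairo
  Quinn Smith: Moscow MATCH

Count: 2

2


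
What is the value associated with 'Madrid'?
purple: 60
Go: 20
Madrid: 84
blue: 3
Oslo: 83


Looking up key 'Madrid'
Value: 84

84


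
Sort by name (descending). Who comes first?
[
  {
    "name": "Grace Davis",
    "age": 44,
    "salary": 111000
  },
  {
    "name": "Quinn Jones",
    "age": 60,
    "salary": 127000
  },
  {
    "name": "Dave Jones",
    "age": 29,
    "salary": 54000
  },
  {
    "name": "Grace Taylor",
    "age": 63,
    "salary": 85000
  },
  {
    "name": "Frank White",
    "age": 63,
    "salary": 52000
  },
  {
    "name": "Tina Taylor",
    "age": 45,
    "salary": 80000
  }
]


Sort by: name (descending)

Sorted order:
  1. Tina Taylor (name = Tina Taylor)
  2. Quinn Jones (name = Quinn Jones)
  3. Grace Taylor (name = Grace Taylor)
  4. Grace Davis (name = Grace Davis)
  5. Frank White (name = Frank White)
  6. Dave Jones (name = Dave Jones)

First: Tina Taylor

Tina Taylor


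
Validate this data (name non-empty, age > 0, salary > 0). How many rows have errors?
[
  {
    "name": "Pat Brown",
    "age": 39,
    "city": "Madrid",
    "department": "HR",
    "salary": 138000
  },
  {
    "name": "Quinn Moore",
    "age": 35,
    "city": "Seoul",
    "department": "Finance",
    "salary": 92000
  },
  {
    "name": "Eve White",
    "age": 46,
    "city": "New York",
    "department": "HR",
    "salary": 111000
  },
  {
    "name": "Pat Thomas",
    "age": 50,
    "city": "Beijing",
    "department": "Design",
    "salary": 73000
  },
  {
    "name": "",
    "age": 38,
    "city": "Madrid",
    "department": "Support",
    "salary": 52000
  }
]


Validating 5 records:
Rules: name non-empty, age > 0, salary > 0

  Row 1 (Pat Brown): OK
  Row 2 (Quinn Moore): OK
  Row 3 (Eve White): OK
  Row 4 (Pat Thomas): OK
  Row 5 (???): empty name

Total errors: 1

1 errors


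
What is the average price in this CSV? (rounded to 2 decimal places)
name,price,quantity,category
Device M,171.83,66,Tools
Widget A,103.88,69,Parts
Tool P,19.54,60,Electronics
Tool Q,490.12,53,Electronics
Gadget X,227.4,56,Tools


Computing average price:
Values: [171.83, 103.88, 19.54, 490.12, 227.4]
Sum = 1012.77
Count = 5
Average = 1012.77/5 = 202.554 exactly -> 202.55 (rounded half-up to 2 decimal places)

202.55


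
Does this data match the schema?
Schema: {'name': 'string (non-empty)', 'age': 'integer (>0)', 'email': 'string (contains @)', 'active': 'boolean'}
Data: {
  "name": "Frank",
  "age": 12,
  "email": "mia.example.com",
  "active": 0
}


Validating each field against schema:
  name: OK (non-empty string)
  age: OK (positive integer)
  email: FAIL ("mia.example.com" does not contain @)
  active: FAIL (0 is not a boolean)

Result: INVALID (2 errors: email, active)

INVALID (2 errors: email, active)


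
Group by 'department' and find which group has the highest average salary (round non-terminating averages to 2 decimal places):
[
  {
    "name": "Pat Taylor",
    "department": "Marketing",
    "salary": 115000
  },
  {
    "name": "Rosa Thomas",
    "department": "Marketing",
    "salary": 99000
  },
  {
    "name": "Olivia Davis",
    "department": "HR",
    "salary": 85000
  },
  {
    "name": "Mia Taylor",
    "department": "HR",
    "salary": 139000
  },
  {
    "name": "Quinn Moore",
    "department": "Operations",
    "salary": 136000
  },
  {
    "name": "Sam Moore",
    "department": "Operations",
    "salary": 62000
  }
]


Group by: department

Groups:
  HR: 2 people, avg salary = 224000/2 = $112000
  Marketing: 2 people, avg salary = 214000/2 = $107000
  Operations: 2 people, avg salary = 198000/2 = $99000

Highest average salary: HR ($112000)

HR ($112000)


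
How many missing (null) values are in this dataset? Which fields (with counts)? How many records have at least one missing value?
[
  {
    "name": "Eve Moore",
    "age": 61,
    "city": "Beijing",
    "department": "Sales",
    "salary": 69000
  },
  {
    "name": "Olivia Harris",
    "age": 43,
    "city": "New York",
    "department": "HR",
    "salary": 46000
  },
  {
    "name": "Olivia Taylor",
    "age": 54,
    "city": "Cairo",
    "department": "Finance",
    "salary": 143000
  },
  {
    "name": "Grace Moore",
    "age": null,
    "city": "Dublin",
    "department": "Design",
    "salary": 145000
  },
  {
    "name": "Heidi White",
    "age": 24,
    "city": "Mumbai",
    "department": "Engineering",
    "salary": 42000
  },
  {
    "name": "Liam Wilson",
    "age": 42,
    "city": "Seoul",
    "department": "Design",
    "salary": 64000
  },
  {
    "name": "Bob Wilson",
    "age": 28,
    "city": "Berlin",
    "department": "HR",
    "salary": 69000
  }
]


Checking for missing (null) values in 7 records:

  Eve Moore: complete
  Olivia Harris: complete
  Olivia Taylor: complete
  Grace Moore: age
  Heidi White: complete
  Liam Wilson: complete
  Bob Wilson: complete

Per field:
  name: 0 missing
  age: 1 missing
  city: 0 missing
  department: 0 missing
  salary: 0 missing

Total missing values: 1
Records with any missing: 1

1 missing values (age: 1); 1 incomplete records


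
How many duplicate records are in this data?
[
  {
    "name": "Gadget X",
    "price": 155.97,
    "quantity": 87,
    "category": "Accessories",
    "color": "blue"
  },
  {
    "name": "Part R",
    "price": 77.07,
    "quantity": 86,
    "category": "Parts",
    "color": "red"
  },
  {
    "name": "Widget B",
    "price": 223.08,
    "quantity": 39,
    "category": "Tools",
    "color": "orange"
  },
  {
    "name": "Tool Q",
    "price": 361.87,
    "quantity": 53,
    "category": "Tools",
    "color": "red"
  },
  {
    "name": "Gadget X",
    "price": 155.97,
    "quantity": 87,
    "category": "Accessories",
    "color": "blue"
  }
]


Checking 5 records for duplicates:

  Row 1: Gadget X ($155.97, qty 87)
  Row 2: Part R ($77.07, qty 86)
  Row 3: Widget B ($223.08, qty 39)
  Row 4: Tool Q ($361.87, qty 53)
  Row 5: Gadget X ($155.97, qty 87) <-- DUPLICATE

Duplicates found: 1
Unique records: 4

1 duplicates, 4 unique


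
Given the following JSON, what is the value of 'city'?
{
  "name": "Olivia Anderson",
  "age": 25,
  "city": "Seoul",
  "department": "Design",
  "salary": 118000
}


Looking up field 'city'
Value: Seoul

Seoul


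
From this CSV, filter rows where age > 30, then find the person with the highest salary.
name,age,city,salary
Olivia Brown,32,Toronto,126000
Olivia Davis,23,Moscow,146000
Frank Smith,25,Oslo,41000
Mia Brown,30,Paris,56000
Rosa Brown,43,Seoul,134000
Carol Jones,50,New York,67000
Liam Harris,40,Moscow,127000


Filter: age > 30
Sort by: salary (descending)

Filtered records (4):
  Rosa Brown, age 43, salary $134000
  Liam Harris, age 40, salary $127000
  Olivia Brown, age 32, salary $126000
  Carol Jones, age 50, salary $67000

Highest salary: Rosa Brown ($134000)

Rosa Brown


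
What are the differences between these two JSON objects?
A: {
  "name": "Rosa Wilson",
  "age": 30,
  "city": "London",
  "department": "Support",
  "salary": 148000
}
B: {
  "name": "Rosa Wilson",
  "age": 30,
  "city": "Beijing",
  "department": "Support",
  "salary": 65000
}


Comparing each field (in key order):
  name: same
  age: same
  city: DIFFERENT
  department: same
  salary: DIFFERENT
Differences:
  city: London -> Beijing
  salary: 148000 -> 65000

2 field(s) changed

2 changes: city, salary


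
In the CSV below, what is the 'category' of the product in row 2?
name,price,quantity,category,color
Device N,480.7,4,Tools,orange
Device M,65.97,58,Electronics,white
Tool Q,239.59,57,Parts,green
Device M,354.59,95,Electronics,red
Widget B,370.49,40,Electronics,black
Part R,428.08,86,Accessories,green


Query: Row 2 ('Device M'), column 'category'
Value: Electronics

Electronics


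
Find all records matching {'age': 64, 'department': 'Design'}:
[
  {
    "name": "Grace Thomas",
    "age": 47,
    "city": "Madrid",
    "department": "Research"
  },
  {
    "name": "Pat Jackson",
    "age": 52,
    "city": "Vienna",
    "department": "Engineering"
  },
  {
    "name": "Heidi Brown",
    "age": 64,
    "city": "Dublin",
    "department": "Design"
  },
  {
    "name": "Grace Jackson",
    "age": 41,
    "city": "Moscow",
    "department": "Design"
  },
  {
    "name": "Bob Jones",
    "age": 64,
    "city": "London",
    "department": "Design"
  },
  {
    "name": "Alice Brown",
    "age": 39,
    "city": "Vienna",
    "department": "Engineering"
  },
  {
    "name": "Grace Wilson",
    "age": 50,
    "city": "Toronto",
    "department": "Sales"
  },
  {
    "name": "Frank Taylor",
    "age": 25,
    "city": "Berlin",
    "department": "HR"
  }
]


Search criteria: {'age': 64, 'department': 'Design'}

Checking 8 records:
  Grace Thomas: {age: 47, department: Research}
  Pat Jackson: {age: 52, department: Engineering}
  Heidi Brown: {age: 64, department: Design} <-- MATCH
  Grace Jackson: {age: 41, department: Design}
  Bob Jones: {age: 64, department: Design} <-- MATCH
  Alice Brown: {age: 39, department: Engineering}
  Grace Wilson: {age: 50, department: Sales}
  Frank Taylor: {age: 25, department: HR}

Matches: ["Heidi Brown", "Bob Jones"]

["Heidi Brown", "Bob Jones"]


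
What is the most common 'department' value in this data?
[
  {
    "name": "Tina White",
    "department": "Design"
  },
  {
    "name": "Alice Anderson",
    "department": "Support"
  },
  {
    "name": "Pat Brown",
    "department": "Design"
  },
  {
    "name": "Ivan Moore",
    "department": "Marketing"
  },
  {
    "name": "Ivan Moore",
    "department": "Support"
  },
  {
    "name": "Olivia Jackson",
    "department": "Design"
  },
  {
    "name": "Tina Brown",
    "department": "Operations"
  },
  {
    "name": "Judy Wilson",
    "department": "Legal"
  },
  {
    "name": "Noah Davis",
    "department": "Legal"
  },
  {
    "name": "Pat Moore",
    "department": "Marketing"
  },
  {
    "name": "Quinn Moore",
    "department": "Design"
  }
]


Counting 'department' values across 11 records:

  Design: 4 ####
  Support: 2 ##
  Marketing: 2 ##
  Legal: 2 ##
  Operations: 1 #

Most common: Design (4 times)

Design (4 times)


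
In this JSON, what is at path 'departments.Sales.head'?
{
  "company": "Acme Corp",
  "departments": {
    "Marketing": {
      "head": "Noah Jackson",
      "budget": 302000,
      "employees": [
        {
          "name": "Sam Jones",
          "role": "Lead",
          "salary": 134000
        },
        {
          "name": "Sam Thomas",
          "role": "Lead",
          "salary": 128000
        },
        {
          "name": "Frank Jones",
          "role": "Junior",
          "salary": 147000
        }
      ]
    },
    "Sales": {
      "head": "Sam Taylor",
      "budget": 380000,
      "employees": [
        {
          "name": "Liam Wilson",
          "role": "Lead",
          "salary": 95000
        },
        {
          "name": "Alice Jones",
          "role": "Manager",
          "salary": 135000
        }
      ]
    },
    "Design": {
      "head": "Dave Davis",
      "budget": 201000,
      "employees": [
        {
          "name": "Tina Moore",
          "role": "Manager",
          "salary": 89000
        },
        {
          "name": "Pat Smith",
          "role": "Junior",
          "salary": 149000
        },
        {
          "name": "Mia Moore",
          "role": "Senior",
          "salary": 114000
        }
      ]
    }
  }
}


Path: departments.Sales.head

Navigate:
  -> departments
  -> Sales
  -> head = 'Sam Taylor'

Sam Taylor


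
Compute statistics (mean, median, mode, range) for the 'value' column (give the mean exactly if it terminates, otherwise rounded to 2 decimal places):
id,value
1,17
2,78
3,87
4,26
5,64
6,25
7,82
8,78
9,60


Data: [17, 78, 87, 26, 64, 25, 82, 78, 60]
Count: 9
Sum: 517
Mean: 517/9 ≈ 57.44 (rounded to 2 decimal places)
Sorted: [17, 25, 26, 60, 64, 78, 78, 82, 87]
Median: 64.0
Mode: 78 (2 times)
Range: 87 - 17 = 70
Min: 17, Max: 87

mean≈57.44, median=64.0, mode=78, range=70


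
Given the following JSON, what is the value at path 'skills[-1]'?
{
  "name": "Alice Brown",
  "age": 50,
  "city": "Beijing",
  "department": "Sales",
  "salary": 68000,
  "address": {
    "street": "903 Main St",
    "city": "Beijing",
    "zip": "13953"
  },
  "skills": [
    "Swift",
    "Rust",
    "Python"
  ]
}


Query: skills[-1]
Path: skills -> last element
Value: Python

Python


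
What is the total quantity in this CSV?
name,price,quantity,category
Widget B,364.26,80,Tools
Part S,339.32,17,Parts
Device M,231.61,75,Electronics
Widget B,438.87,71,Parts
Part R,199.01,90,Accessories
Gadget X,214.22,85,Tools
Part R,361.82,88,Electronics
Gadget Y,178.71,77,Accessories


Computing total quantity:
Values: [80, 17, 75, 71, 90, 85, 88, 77]
Sum = 583

583


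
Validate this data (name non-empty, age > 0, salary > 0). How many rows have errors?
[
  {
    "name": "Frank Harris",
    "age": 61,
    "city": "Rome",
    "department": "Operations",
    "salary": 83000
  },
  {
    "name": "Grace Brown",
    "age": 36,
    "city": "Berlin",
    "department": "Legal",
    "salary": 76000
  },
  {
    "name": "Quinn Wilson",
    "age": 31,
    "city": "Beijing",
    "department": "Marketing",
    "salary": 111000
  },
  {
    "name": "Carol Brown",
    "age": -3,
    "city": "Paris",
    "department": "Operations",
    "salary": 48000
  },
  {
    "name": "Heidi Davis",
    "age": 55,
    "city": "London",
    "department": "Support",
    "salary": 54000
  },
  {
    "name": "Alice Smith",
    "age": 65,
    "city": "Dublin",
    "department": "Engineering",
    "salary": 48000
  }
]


Validating 6 records:
Rules: name non-empty, age > 0, salary > 0

  Row 1 (Frank Harris): OK
  Row 2 (Grace Brown): OK
  Row 3 (Quinn Wilson): OK
  Row 4 (Carol Brown): negative age: -3
  Row 5 (Heidi Davis): OK
  Row 6 (Alice Smith): OK

Total errors: 1

1 errors


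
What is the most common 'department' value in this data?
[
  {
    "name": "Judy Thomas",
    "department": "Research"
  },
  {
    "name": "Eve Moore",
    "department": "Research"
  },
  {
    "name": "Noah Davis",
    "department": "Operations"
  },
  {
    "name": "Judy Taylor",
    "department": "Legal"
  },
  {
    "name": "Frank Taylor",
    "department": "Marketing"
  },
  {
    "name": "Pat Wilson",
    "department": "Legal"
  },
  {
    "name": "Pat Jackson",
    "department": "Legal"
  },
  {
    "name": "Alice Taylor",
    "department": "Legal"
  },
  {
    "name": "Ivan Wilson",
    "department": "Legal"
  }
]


Counting 'department' values across 9 records:

  Legal: 5 #####
  Research: 2 ##
  Operations: 1 #
  Marketing: 1 #

Most common: Legal (5 times)

Legal (5 times)


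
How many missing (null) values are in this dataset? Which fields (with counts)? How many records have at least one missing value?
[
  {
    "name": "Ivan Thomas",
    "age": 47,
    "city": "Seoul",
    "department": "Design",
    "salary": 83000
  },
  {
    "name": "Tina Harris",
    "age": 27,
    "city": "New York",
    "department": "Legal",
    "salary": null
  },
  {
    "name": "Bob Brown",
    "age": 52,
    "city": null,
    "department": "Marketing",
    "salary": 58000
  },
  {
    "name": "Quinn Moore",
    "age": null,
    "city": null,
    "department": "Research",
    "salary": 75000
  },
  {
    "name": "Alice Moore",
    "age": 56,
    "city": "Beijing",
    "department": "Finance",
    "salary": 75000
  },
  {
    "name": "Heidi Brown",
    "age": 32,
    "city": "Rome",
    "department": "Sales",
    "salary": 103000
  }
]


Checking for missing (null) values in 6 records:

  Ivan Thomas: complete
  Tina Harris: salary
  Bob Brown: city
  Quinn Moore: age, city
  Alice Moore: complete
  Heidi Brown: complete

Per field:
  name: 0 missing
  age: 1 missing
  city: 2 missing
  department: 0 missing
  salary: 1 missing

Total missing values: 4
Records with any missing: 3

4 missing values (age: 1, city: 2, salary: 1); 3 incomplete records


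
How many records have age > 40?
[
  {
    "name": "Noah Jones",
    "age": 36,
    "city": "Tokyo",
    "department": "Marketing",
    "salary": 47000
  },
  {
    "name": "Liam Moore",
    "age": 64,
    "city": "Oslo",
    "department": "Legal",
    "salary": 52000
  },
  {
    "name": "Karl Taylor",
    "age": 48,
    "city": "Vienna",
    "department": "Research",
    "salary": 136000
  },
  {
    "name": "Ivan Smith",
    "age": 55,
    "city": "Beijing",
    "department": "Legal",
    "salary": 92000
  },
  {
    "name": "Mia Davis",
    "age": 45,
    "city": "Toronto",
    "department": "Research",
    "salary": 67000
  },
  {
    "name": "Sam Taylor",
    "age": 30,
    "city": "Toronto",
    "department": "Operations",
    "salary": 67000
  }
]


Data: 6 records
Condition: age > 40

Checking each record:
  Noah Jones: 36
  Liam Moore: 64 MATCH
  Karl Taylor: 48 MATCH
  Ivan Smith: 55 MATCH
  Mia Davis: 45 MATCH
  Sam Taylor: 30

Count: 4

4


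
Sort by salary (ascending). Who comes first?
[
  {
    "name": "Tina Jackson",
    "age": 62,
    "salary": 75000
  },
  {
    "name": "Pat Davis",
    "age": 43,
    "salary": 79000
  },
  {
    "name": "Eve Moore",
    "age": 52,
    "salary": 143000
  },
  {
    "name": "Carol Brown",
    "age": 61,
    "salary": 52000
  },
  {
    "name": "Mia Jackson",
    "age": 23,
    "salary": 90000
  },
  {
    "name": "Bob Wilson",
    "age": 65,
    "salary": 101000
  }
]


Sort by: salary (ascending)

Sorted order:
  1. Carol Brown (salary = 52000)
  2. Tina Jackson (salary = 75000)
  3. Pat Davis (salary = 79000)
  4. Mia Jackson (salary = 90000)
  5. Bob Wilson (salary = 101000)
  6. Eve Moore (salary = 143000)

First: Carol Brown

Carol Brown


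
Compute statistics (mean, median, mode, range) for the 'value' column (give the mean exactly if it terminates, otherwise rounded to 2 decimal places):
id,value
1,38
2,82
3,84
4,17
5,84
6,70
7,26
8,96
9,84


Data: [38, 82, 84, 17, 84, 70, 26, 96, 84]
Count: 9
Sum: 581
Mean: 581/9 ≈ 64.56 (rounded to 2 decimal places)
Sorted: [17, 26, 38, 70, 82, 84, 84, 84, 96]
Median: 82.0
Mode: 84 (3 times)
Range: 96 - 17 = 79
Min: 17, Max: 96

mean≈64.56, median=82.0, mode=84, range=79


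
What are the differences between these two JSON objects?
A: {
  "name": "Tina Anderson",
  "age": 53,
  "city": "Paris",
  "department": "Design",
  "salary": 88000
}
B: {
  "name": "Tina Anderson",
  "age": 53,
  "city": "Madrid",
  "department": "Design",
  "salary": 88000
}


Comparing each field (in key order):
  name: same
  age: same
  city: DIFFERENT
  department: same
  salary: same
Differences:
  city: Paris -> Madrid

1 field(s) changed

1 change: city


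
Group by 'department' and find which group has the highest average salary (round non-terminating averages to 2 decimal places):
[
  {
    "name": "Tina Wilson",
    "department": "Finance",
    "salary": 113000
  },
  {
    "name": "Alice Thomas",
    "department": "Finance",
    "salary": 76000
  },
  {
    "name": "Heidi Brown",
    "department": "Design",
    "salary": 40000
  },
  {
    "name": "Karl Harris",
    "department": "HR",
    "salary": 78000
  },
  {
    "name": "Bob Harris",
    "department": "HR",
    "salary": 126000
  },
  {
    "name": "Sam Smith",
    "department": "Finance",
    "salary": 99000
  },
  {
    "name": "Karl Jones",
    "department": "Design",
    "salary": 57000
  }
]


Group by: department

Groups:
  Design: 2 people, avg salary = 97000/2 = $48500
  Finance: 3 people, avg salary = 288000/3 = $96000
  HR: 2 people, avg salary = 204000/2 = $102000

Highest average salary: HR ($102000)

HR ($102000)


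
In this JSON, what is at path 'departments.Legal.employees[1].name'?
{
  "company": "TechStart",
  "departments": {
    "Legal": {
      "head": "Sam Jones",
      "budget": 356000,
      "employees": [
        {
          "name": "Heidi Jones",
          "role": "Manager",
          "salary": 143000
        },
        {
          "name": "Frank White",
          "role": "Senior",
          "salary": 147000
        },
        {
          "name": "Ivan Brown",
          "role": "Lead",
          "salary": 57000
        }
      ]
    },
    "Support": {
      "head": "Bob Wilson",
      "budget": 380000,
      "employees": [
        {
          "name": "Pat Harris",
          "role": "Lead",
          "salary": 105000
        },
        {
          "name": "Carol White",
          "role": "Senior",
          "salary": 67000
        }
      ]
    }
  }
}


Path: departments.Legal.employees[1].name

Navigate:
  -> departments
  -> Legal
  -> employees[1].name = 'Frank White'

Frank White


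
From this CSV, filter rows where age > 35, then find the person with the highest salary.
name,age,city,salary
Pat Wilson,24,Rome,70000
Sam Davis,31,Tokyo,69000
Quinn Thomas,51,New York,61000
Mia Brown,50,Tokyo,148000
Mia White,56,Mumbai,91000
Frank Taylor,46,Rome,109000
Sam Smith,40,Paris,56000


Filter: age > 35
Sort by: salary (descending)

Filtered records (5):
  Mia Brown, age 50, salary $148000
  Frank Taylor, age 46, salary $109000
  Mia White, age 56, salary $91000
  Quinn Thomas, age 51, salary $61000
  Sam Smith, age 40, salary $56000

Highest salary: Mia Brown ($148000)

Mia Brown


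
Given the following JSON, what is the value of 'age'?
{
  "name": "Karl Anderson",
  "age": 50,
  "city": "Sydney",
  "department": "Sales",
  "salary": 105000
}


Looking up field 'age'
Value: 50

50


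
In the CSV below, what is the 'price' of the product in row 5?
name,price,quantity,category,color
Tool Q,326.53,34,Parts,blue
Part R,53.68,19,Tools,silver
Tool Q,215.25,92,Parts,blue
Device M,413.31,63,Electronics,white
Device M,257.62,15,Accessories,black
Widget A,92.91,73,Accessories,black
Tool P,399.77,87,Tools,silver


Query: Row 5 ('Device M'), column 'price'
Value: 257.62

257.62


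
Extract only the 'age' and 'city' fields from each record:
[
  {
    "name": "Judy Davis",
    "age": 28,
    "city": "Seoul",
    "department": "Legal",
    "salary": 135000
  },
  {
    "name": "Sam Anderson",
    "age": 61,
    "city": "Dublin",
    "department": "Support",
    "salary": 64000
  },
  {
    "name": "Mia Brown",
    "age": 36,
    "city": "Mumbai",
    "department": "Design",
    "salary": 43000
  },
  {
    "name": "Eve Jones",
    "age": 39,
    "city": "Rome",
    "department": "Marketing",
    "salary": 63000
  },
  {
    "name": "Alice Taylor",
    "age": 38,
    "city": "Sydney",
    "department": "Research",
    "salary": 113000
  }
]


Original: 5 records with fields: name, age, city, department, salary
Keep: ['age', 'city']
Drop: ['name', 'department', 'salary']
Result: 5 records, 2 fields each

[
  {
    "age": 28,
    "city": "Seoul"
  },
  {
    "age": 61,
    "city": "Dublin"
  },
  {
    "age": 36,
    "city": "Mumbai"
  },
  {
    "age": 39,
    "city": "Rome"
  },
  {
    "age": 38,
    "city": "Sydney"
  }
]


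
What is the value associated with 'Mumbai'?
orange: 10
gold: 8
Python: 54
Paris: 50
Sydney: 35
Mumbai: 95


Looking up key 'Mumbai'
Value: 95

95


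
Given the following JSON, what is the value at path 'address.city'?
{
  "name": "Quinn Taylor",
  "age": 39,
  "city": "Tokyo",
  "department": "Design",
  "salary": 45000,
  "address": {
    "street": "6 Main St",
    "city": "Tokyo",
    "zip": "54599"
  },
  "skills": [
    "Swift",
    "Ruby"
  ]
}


Query: address.city
Path: address -> city
Value: Tokyo

Tokyo


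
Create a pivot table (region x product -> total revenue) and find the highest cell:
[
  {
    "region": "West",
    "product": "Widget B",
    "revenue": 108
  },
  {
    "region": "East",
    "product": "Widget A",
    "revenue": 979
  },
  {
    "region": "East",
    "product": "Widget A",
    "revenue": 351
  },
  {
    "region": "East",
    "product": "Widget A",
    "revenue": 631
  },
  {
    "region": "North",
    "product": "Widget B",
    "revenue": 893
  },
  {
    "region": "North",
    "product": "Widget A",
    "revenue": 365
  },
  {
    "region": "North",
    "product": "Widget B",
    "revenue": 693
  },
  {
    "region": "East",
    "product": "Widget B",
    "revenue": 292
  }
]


Pivot: region (rows) x product (columns) -> total revenue

     Widget A      Widget B    
East          1961           292  
North          365          1586  
West             0           108  

Highest: East / Widget A = $1961

East / Widget A = $1961


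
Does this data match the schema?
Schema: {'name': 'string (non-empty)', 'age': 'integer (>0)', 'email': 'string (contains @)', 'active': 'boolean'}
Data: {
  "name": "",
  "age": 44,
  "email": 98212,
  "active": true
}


Validating each field against schema:
  name: FAIL ("" is an empty string)
  age: OK (positive integer)
  email: FAIL (98212 is not a string)
  active: OK (boolean)

Result: INVALID (2 errors: name, email)

INVALID (2 errors: name, email)


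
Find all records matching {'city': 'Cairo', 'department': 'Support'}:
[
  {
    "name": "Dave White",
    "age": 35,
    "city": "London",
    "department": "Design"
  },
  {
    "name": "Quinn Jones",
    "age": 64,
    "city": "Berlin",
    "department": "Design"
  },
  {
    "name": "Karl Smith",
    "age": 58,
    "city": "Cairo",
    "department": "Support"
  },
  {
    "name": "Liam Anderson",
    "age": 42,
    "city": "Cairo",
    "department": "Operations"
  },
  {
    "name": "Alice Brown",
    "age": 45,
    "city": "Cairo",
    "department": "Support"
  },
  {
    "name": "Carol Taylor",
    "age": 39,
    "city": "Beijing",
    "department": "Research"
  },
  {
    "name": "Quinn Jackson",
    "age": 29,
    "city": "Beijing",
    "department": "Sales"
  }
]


Search criteria: {'city': 'Cairo', 'department': 'Support'}

Checking 7 records:
  Dave White: {city: London, department: Design}
  Quinn Jones: {city: Berlin, department: Design}
  Karl Smith: {city: Cairo, department: Support} <-- MATCH
  Liam Anderson: {city: Cairo, department: Operations}
  Alice Brown: {city: Cairo, department: Support} <-- MATCH
  Carol Taylor: {city: Beijing, department: Research}
  Quinn Jackson: {city: Beijing, department: Sales}

Matches: ["Karl Smith", "Alice Brown"]

["Karl Smith", "Alice Brown"]


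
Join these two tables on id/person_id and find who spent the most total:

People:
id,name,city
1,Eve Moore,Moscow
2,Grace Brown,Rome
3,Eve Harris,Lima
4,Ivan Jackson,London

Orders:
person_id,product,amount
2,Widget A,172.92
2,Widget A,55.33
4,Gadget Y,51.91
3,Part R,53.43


Join on: people.id = orders.person_id

Joined rows:
  Grace Brown (Rome) bought Widget A for $172.92
  Grace Brown (Rome) bought Widget A for $55.33
  Ivan Jackson (London) bought Gadget Y for $51.91
  Eve Harris (Lima) bought Part R for $53.43

Total per person:
  Grace Brown: $228.25
  Eve Harris: $53.43
  Ivan Jackson: $51.91

Top spender: Grace Brown ($228.25)

Grace Brown ($228.25)


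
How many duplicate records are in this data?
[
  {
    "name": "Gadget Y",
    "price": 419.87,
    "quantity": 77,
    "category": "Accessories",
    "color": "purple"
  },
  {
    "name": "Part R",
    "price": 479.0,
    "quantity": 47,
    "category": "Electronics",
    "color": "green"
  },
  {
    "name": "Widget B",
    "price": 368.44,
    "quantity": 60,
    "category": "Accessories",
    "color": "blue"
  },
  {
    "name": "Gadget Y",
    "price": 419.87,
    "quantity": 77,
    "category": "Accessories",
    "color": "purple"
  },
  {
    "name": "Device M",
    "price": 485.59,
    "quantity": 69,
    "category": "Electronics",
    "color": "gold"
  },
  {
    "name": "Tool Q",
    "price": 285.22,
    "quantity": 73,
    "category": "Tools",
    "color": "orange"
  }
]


Checking 6 records for duplicates:

  Row 1: Gadget Y ($419.87, qty 77)
  Row 2: Part R ($479.0, qty 47)
  Row 3: Widget B ($368.44, qty 60)
  Row 4: Gadget Y ($419.87, qty 77) <-- DUPLICATE
  Row 5: Device M ($485.59, qty 69)
  Row 6: Tool Q ($285.22, qty 73)

Duplicates found: 1
Unique records: 5

1 duplicates, 5 unique


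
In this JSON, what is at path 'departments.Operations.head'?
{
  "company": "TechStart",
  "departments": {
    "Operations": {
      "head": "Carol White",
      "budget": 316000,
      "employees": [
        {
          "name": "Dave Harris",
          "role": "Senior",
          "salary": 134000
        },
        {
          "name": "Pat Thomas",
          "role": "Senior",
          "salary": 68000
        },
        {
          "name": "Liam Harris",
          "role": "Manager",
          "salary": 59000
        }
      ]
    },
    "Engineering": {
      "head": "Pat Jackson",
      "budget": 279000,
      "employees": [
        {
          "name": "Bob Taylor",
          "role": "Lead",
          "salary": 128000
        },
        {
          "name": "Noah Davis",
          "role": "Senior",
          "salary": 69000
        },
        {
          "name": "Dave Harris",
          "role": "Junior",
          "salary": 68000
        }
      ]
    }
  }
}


Path: departments.Operations.head

Navigate:
  -> departments
  -> Operations
  -> head = 'Carol White'

Carol White


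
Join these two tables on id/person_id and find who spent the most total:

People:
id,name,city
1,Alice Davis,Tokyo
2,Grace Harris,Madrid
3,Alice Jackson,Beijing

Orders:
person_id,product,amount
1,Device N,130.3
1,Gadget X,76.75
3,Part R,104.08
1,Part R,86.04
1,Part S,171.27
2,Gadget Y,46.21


Join on: people.id = orders.person_id

Joined rows:
  Alice Davis (Tokyo) bought Device N for $130.3
  Alice Davis (Tokyo) bought Gadget X for $76.75
  Alice Jackson (Beijing) bought Part R for $104.08
  Alice Davis (Tokyo) bought Part R for $86.04
  Alice Davis (Tokyo) bought Part S for $171.27
  Grace Harris (Madrid) bought Gadget Y for $46.21

Total per person:
  Alice Davis: $464.36
  Alice Jackson: $104.08
  Grace Harris: $46.21

Top spender: Alice Davis ($464.36)

Alice Davis ($464.36)


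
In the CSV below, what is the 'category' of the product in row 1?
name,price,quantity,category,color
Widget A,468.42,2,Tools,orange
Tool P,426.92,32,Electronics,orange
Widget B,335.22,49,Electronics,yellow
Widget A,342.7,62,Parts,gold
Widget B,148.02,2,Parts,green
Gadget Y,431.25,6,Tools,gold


Query: Row 1 ('Widget A'), column 'category'
Value: Tools

Tools


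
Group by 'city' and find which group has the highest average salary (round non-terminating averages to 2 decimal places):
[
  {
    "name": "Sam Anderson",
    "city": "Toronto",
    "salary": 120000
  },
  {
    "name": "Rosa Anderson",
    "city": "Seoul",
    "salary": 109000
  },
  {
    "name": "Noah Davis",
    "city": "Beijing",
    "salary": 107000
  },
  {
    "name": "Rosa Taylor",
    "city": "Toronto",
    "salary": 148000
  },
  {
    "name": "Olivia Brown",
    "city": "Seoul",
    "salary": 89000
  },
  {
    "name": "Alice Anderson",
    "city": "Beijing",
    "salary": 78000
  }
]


Group by: city

Groups:
  Beijing: 2 people, avg salary = 185000/2 = $92500
  Seoul: 2 people, avg salary = 198000/2 = $99000
  Toronto: 2 people, avg salary = 268000/2 = $134000

Highest average salary: Toronto ($134000)

Toronto ($134000)


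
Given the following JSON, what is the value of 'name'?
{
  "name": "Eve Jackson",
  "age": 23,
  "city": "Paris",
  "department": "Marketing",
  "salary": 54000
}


Looking up field 'name'
Value: Eve Jackson

Eve Jackson


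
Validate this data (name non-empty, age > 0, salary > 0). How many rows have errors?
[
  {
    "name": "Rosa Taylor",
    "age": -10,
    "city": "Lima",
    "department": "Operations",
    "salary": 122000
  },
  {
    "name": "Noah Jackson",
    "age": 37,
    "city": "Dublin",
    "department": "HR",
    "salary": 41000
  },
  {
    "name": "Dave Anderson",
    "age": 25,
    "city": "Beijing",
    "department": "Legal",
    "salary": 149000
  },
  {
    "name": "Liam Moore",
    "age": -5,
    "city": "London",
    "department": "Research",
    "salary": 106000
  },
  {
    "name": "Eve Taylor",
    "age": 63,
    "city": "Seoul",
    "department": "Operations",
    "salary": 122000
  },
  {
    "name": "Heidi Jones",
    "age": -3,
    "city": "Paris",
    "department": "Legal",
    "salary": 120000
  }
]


Validating 6 records:
Rules: name non-empty, age > 0, salary > 0

  Row 1 (Rosa Taylor): negative age: -10
  Row 2 (Noah Jackson): OK
  Row 3 (Dave Anderson): OK
  Row 4 (Liam Moore): negative age: -5
  Row 5 (Eve Taylor): OK
  Row 6 (Heidi Jones): negative age: -3

Total errors: 3

3 errors


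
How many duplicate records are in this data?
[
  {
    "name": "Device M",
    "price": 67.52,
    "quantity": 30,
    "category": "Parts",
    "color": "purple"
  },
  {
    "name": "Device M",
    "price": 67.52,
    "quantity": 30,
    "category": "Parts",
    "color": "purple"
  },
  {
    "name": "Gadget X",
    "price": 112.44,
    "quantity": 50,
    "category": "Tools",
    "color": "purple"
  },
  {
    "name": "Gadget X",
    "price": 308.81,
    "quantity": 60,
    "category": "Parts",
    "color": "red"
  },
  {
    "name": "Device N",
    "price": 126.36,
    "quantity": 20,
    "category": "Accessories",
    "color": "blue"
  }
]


Checking 5 records for duplicates:

  Row 1: Device M ($67.52, qty 30)
  Row 2: Device M ($67.52, qty 30) <-- DUPLICATE
  Row 3: Gadget X ($112.44, qty 50)
  Row 4: Gadget X ($308.81, qty 60)
  Row 5: Device N ($126.36, qty 20)

Duplicates found: 1
Unique records: 4

1 duplicates, 4 unique


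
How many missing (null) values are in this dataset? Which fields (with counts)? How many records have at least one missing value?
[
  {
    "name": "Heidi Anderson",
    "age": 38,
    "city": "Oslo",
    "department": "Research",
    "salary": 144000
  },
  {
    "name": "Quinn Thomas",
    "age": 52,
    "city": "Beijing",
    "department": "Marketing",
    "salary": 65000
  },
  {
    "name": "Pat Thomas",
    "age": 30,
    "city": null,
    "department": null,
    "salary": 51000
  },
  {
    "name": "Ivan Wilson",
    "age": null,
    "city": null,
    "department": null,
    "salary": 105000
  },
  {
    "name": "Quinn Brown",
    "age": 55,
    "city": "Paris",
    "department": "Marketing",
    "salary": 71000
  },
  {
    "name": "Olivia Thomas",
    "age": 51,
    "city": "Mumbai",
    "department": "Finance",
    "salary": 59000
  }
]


Checking for missing (null) values in 6 records:

  Heidi Anderson: complete
  Quinn Thomas: complete
  Pat Thomas: city, department
  Ivan Wilson: age, city, department
  Quinn Brown: complete
  Olivia Thomas: complete

Per field:
  name: 0 missing
  age: 1 missing
  city: 2 missing
  department: 2 missing
  salary: 0 missing

Total missing values: 5
Records with any missing: 2

5 missing values (age: 1, city: 2, department: 2); 2 incomplete records


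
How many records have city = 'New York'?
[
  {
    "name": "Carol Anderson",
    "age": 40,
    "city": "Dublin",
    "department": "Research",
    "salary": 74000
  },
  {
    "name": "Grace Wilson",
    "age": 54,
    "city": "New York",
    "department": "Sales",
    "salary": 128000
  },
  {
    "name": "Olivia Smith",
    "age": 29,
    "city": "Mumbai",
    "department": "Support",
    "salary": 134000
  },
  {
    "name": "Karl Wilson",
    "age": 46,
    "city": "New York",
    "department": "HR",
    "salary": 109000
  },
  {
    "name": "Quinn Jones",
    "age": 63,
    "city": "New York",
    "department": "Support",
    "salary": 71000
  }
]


Data: 5 records
Condition: city = 'New York'

Checking each record:
  Carol Anderson: Dublin
  Grace Wilson: New York MATCH
  Olivia Smith: Mumbai
  Karl Wilson: New York MATCH
  Quinn Jones: New York MATCH

Count: 3

3
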